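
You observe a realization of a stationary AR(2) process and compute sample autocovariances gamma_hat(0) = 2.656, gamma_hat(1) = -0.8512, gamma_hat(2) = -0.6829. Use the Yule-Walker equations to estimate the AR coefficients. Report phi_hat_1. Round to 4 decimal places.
\hat\phi_{1} = -0.4490

The Yule-Walker equations for an AR(p) process read, in matrix form,
  Gamma_p phi = r_p,   with   (Gamma_p)_{ij} = gamma(|i - j|),
                       (r_p)_i = gamma(i),   i,j = 1..p.
Substitute the sample gammas (Toeplitz matrix and right-hand side of size 2):
  Gamma_p = [[2.656, -0.8512], [-0.8512, 2.656]]
  r_p     = [-0.8512, -0.6829]
Written out:
  2.656 phi_1 - 0.8512 phi_2 = -0.8512
  -0.8512 phi_1 + 2.656 phi_2 = -0.6829
Solve by Cramer's rule:
  det = gamma(0)^2 - gamma(1)^2 = (2.656)^2 - (-0.8512)^2 = 7.054336 - 0.72454144 = 6.32979456
  phi_hat_1 = [gamma(1) gamma(0) - gamma(1) gamma(2)] / det = [(-0.8512)(2.656) - (-0.8512)(-0.6829)] / 6.32979456 = -2.84207168 / 6.32979456 = -0.449
  phi_hat_2 = [gamma(0) gamma(2) - gamma(1)^2] / det = [(2.656)(-0.6829) - (-0.8512)^2] / 6.32979456 = -2.53832384 / 6.32979456 = -0.401
So phi_hat = [-0.4490, -0.4010].
Therefore phi_hat_1 = -0.4490.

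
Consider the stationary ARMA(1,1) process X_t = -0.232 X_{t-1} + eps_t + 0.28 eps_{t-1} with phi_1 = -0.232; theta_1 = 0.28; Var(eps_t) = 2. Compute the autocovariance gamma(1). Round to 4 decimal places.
\gamma(1) = 0.0949

Multiply the model equation by X_{t-k} and take expectations. With theta_0 = psi_0 = 1 and psi_j the MA(infinity) weights, this gives
  gamma(k) - sum_i phi_i gamma(k-i) = c_k,
  c_k = sigma^2 * sum_{j=k..q} theta_j psi_{j-k}   (c_k = 0 for k > q),
using gamma(-m) = gamma(m).
psi-weights needed (psi_j = theta_j + sum_i phi_i psi_{j-i}):
  psi_1 = theta_1 + phi_1 = 0.28 + (-0.232) = 0.048
Right-hand sides:
  c_0 = sigma^2 (1 + theta_1 psi_1) = 2 * (1 + (0.28)(0.048)) = 2 * 1.01344 = 2.02688
  c_1 = sigma^2 theta_1 = 2 * (0.28) = 0.56
  c_2 = 0
Equations for k = 0 and k = 1 (AR order 1):
  gamma(0) = phi_1 gamma(1) + c_0
  gamma(1) = phi_1 gamma(0) + c_1
Substituting the second into the first: gamma(0) (1 - phi_1^2) = c_0 + phi_1 c_1, so
  gamma(0) = (c_0 + phi_1 c_1) / (1 - phi_1^2) = (2.02688 + (-0.232)(0.56)) / (1 - (-0.232)^2) = 1.89696 / 0.946176 = 2.00487.
  gamma(1) = phi_1 gamma(0) + c_1 = (-0.232)(2.00487) + (0.56) = 0.09487.
Therefore gamma(1) = 0.0949 (to 4 decimal places).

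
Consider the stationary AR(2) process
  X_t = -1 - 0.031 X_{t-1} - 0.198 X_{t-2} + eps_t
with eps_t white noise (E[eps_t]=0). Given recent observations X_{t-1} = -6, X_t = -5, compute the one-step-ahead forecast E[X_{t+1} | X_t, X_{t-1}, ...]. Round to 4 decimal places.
E[X_{t+1} \mid \mathcal F_t] = 0.3430

For an AR(p) model X_t = c + sum_i phi_i X_{t-i} + eps_t, the
one-step-ahead conditional mean is
  E[X_{t+1} | X_t, ...] = c + sum_i phi_i X_{t+1-i}.
Substitute known values:
  E[X_{t+1} | ...] = -1 + (-0.031) * (-5) + (-0.198) * (-6)
                   = 0.3430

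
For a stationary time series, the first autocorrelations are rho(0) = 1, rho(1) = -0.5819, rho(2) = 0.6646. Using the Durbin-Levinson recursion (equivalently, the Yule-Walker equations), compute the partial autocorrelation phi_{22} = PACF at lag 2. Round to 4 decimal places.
\phi_{22} = 0.4929

The PACF at lag k is phi_{kk}, the last component of the solution
to the Yule-Walker system G_k phi = r_k where
  (G_k)_{ij} = rho(|i - j|), (r_k)_i = rho(i), i,j = 1..k.
Equivalently, Durbin-Levinson gives phi_{kk} iteratively:
  phi_{11} = rho(1)
  phi_{kk} = [rho(k) - sum_{j=1..k-1} phi_{k-1,j} rho(k-j)]
            / [1 - sum_{j=1..k-1} phi_{k-1,j} rho(j)],
  phi_{k,j} = phi_{k-1,j} - phi_{kk} phi_{k-1,k-j},  j = 1..k-1.
Step k = 1:
  phi_11 = rho(1) = -0.5819.
Step k = 2:
  phi_22 = [rho(2) - phi_11 rho(1)] / [1 - phi_11 rho(1)] = [0.6646 - (-0.5819)(-0.5819)] / [1 - (-0.5819)(-0.5819)]
         = 0.32599239 / 0.66139239 = 0.4929.
Therefore phi_{22} = 0.4929.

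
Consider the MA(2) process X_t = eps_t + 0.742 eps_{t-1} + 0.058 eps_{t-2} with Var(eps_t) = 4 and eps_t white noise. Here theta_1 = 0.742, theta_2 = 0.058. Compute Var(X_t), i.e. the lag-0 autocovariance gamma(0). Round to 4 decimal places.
\gamma(0) = 6.2157

For an MA(q) process X_t = eps_t + sum_i theta_i eps_{t-i} with
Var(eps_t) = sigma^2, the variance is
  gamma(0) = sigma^2 * (1 + sum_i theta_i^2).
  sum_i theta_i^2 = (0.742)^2 + (0.058)^2 = 0.550564 + 0.003364 = 0.553928.
  gamma(0) = 4 * (1 + 0.553928) = 4 * 1.553928 = 6.215712, which rounds to 6.2157.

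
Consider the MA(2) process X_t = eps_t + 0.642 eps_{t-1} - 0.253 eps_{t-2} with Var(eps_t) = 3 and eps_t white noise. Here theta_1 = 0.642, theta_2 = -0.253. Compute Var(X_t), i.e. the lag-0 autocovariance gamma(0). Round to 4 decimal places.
\gamma(0) = 4.4285

For an MA(q) process X_t = eps_t + sum_i theta_i eps_{t-i} with
Var(eps_t) = sigma^2, the variance is
  gamma(0) = sigma^2 * (1 + sum_i theta_i^2).
  sum_i theta_i^2 = (0.642)^2 + (-0.253)^2 = 0.412164 + 0.064009 = 0.476173.
  gamma(0) = 3 * (1 + 0.476173) = 3 * 1.476173 = 4.428519, which rounds to 4.4285.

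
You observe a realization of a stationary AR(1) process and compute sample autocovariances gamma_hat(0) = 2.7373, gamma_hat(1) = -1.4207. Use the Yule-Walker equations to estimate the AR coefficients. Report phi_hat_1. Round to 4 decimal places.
\hat\phi_{1} = -0.5190

The Yule-Walker equations for an AR(p) process read, in matrix form,
  Gamma_p phi = r_p,   with   (Gamma_p)_{ij} = gamma(|i - j|),
                       (r_p)_i = gamma(i),   i,j = 1..p.
Substitute the sample gammas (Toeplitz matrix and right-hand side of size 1):
  Gamma_p = [[2.7373]]
  r_p     = [-1.4207]
With p = 1 this is the single equation gamma(0) phi_1 = gamma(1):
  phi_hat_1 = gamma(1) / gamma(0) = -1.4207 / 2.7373 = -0.5190.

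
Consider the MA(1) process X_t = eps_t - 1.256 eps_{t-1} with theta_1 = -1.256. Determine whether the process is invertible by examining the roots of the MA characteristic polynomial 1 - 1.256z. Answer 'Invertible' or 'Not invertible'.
\text{Not invertible}

The MA(q) characteristic polynomial is P(z) = 1 - 1.256z.
Invertibility requires all roots to lie outside the unit circle, i.e. |z| > 1 for every root.
This is linear in z: 1 + (-1.256) z = 0  =>  z = -1/(-1.256) = 0.796178,  |z| = 0.796178.
Moduli of all roots: 0.7962.
All moduli strictly greater than 1? No.
Verdict: Not invertible.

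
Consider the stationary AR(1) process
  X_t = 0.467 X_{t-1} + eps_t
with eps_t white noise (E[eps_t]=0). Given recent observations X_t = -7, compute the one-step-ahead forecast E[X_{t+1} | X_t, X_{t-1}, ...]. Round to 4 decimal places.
E[X_{t+1} \mid \mathcal F_t] = -3.2690

For an AR(p) model X_t = c + sum_i phi_i X_{t-i} + eps_t, the
one-step-ahead conditional mean is
  E[X_{t+1} | X_t, ...] = c + sum_i phi_i X_{t+1-i}.
Substitute known values:
  E[X_{t+1} | ...] = (0.467) * (-7)
                   = -3.2690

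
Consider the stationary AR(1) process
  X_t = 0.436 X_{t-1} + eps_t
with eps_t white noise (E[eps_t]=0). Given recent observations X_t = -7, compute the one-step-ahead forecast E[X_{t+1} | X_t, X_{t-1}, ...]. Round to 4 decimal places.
E[X_{t+1} \mid \mathcal F_t] = -3.0520

For an AR(p) model X_t = c + sum_i phi_i X_{t-i} + eps_t, the
one-step-ahead conditional mean is
  E[X_{t+1} | X_t, ...] = c + sum_i phi_i X_{t+1-i}.
Substitute known values:
  E[X_{t+1} | ...] = (0.436) * (-7)
                   = -3.0520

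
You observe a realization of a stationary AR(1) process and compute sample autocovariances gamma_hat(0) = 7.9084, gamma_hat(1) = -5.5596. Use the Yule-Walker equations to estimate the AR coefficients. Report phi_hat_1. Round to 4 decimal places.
\hat\phi_{1} = -0.7030

The Yule-Walker equations for an AR(p) process read, in matrix form,
  Gamma_p phi = r_p,   with   (Gamma_p)_{ij} = gamma(|i - j|),
                       (r_p)_i = gamma(i),   i,j = 1..p.
Substitute the sample gammas (Toeplitz matrix and right-hand side of size 1):
  Gamma_p = [[7.9084]]
  r_p     = [-5.5596]
With p = 1 this is the single equation gamma(0) phi_1 = gamma(1):
  phi_hat_1 = gamma(1) / gamma(0) = -5.5596 / 7.9084 = -0.7030.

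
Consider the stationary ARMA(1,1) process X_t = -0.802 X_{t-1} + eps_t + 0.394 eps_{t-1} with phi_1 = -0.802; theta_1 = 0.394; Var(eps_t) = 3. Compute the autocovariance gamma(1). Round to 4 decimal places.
\gamma(1) = -2.3465

Multiply the model equation by X_{t-k} and take expectations. With theta_0 = psi_0 = 1 and psi_j the MA(infinity) weights, this gives
  gamma(k) - sum_i phi_i gamma(k-i) = c_k,
  c_k = sigma^2 * sum_{j=k..q} theta_j psi_{j-k}   (c_k = 0 for k > q),
using gamma(-m) = gamma(m).
psi-weights needed (psi_j = theta_j + sum_i phi_i psi_{j-i}):
  psi_1 = theta_1 + phi_1 = 0.394 + (-0.802) = -0.408
Right-hand sides:
  c_0 = sigma^2 (1 + theta_1 psi_1) = 3 * (1 + (0.394)(-0.408)) = 3 * 0.839248 = 2.517744
  c_1 = sigma^2 theta_1 = 3 * (0.394) = 1.182
  c_2 = 0
Equations for k = 0 and k = 1 (AR order 1):
  gamma(0) = phi_1 gamma(1) + c_0
  gamma(1) = phi_1 gamma(0) + c_1
Substituting the second into the first: gamma(0) (1 - phi_1^2) = c_0 + phi_1 c_1, so
  gamma(0) = (c_0 + phi_1 c_1) / (1 - phi_1^2) = (2.517744 + (-0.802)(1.182)) / (1 - (-0.802)^2) = 1.56978 / 0.356796 = 4.399657.
  gamma(1) = phi_1 gamma(0) + c_1 = (-0.802)(4.399657) + (1.182) = -2.346525.
Therefore gamma(1) = -2.3465 (to 4 decimal places).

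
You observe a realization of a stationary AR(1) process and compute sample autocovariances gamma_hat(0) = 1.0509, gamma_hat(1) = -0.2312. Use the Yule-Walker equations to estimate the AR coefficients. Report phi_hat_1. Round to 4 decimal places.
\hat\phi_{1} = -0.2200

The Yule-Walker equations for an AR(p) process read, in matrix form,
  Gamma_p phi = r_p,   with   (Gamma_p)_{ij} = gamma(|i - j|),
                       (r_p)_i = gamma(i),   i,j = 1..p.
Substitute the sample gammas (Toeplitz matrix and right-hand side of size 1):
  Gamma_p = [[1.0509]]
  r_p     = [-0.2312]
With p = 1 this is the single equation gamma(0) phi_1 = gamma(1):
  phi_hat_1 = gamma(1) / gamma(0) = -0.2312 / 1.0509 = -0.2200.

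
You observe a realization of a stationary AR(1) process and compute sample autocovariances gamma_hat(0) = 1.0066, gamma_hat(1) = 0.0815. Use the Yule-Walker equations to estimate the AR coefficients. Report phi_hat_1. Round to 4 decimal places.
\hat\phi_{1} = 0.0810

The Yule-Walker equations for an AR(p) process read, in matrix form,
  Gamma_p phi = r_p,   with   (Gamma_p)_{ij} = gamma(|i - j|),
                       (r_p)_i = gamma(i),   i,j = 1..p.
Substitute the sample gammas (Toeplitz matrix and right-hand side of size 1):
  Gamma_p = [[1.0066]]
  r_p     = [0.0815]
With p = 1 this is the single equation gamma(0) phi_1 = gamma(1):
  phi_hat_1 = gamma(1) / gamma(0) = 0.0815 / 1.0066 = 0.0810.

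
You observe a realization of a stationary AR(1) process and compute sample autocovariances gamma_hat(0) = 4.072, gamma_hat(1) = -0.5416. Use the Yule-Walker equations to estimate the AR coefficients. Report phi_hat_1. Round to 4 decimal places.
\hat\phi_{1} = -0.1330

The Yule-Walker equations for an AR(p) process read, in matrix form,
  Gamma_p phi = r_p,   with   (Gamma_p)_{ij} = gamma(|i - j|),
                       (r_p)_i = gamma(i),   i,j = 1..p.
Substitute the sample gammas (Toeplitz matrix and right-hand side of size 1):
  Gamma_p = [[4.072]]
  r_p     = [-0.5416]
With p = 1 this is the single equation gamma(0) phi_1 = gamma(1):
  phi_hat_1 = gamma(1) / gamma(0) = -0.5416 / 4.072 = -0.1330.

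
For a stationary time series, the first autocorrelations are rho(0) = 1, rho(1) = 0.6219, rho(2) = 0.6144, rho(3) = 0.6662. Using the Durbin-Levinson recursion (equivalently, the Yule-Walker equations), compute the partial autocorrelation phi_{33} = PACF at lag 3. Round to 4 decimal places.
\phi_{33} = 0.3690

The PACF at lag k is phi_{kk}, the last component of the solution
to the Yule-Walker system G_k phi = r_k where
  (G_k)_{ij} = rho(|i - j|), (r_k)_i = rho(i), i,j = 1..k.
Equivalently, Durbin-Levinson gives phi_{kk} iteratively:
  phi_{11} = rho(1)
  phi_{kk} = [rho(k) - sum_{j=1..k-1} phi_{k-1,j} rho(k-j)]
            / [1 - sum_{j=1..k-1} phi_{k-1,j} rho(j)],
  phi_{k,j} = phi_{k-1,j} - phi_{kk} phi_{k-1,k-j},  j = 1..k-1.
Step k = 1:
  phi_11 = rho(1) = 0.6219.
Step k = 2:
  phi_22 = [rho(2) - phi_11 rho(1)] / [1 - phi_11 rho(1)] = [0.6144 - (0.6219)(0.6219)] / [1 - (0.6219)(0.6219)]
         = 0.22764039 / 0.61324039 = 0.371209.
  Update: phi_21 = phi_11 - phi_22 phi_11 = 0.6219 - (0.371209)(0.6219) = 0.391045.
Step k = 3:
  phi_33 = [rho(3) - phi_21 rho(2) - phi_22 rho(1)] / [1 - phi_21 rho(1) - phi_22 rho(2)]
    numerator   = 0.6662 - (0.391045)(0.6144) - (0.371209)(0.6219) = 0.19508698
    denominator = 1 - (0.391045)(0.6219) - (0.371209)(0.6144) = 0.52873821
  phi_33 = 0.19508698 / 0.52873821 = 0.369.
Therefore phi_{33} = 0.3690.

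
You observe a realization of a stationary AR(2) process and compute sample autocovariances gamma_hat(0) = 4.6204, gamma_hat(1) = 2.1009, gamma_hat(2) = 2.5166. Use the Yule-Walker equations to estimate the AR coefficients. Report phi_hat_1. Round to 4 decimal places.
\hat\phi_{1} = 0.2610

The Yule-Walker equations for an AR(p) process read, in matrix form,
  Gamma_p phi = r_p,   with   (Gamma_p)_{ij} = gamma(|i - j|),
                       (r_p)_i = gamma(i),   i,j = 1..p.
Substitute the sample gammas (Toeplitz matrix and right-hand side of size 2):
  Gamma_p = [[4.6204, 2.1009], [2.1009, 4.6204]]
  r_p     = [2.1009, 2.5166]
Written out:
  4.6204 phi_1 + 2.1009 phi_2 = 2.1009
  2.1009 phi_1 + 4.6204 phi_2 = 2.5166
Solve by Cramer's rule:
  det = gamma(0)^2 - gamma(1)^2 = (4.6204)^2 - (2.1009)^2 = 21.34809616 - 4.41378081 = 16.93431535
  phi_hat_1 = [gamma(1) gamma(0) - gamma(1) gamma(2)] / det = [(2.1009)(4.6204) - (2.1009)(2.5166)] / 16.93431535 = 4.41987342 / 16.93431535 = 0.261
  phi_hat_2 = [gamma(0) gamma(2) - gamma(1)^2] / det = [(4.6204)(2.5166) - (2.1009)^2] / 16.93431535 = 7.21391783 / 16.93431535 = 0.426
So phi_hat = [0.2610, 0.4260].
Therefore phi_hat_1 = 0.2610.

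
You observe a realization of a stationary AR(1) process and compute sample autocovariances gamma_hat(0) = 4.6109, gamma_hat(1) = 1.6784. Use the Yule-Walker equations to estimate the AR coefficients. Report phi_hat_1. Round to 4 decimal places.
\hat\phi_{1} = 0.3640

The Yule-Walker equations for an AR(p) process read, in matrix form,
  Gamma_p phi = r_p,   with   (Gamma_p)_{ij} = gamma(|i - j|),
                       (r_p)_i = gamma(i),   i,j = 1..p.
Substitute the sample gammas (Toeplitz matrix and right-hand side of size 1):
  Gamma_p = [[4.6109]]
  r_p     = [1.6784]
With p = 1 this is the single equation gamma(0) phi_1 = gamma(1):
  phi_hat_1 = gamma(1) / gamma(0) = 1.6784 / 4.6109 = 0.3640.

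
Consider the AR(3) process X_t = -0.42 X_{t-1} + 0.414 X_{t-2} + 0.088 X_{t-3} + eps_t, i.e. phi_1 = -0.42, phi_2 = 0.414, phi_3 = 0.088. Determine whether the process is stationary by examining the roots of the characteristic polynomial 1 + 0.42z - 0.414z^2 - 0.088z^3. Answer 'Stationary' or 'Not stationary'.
\text{Stationary}

The AR(p) characteristic polynomial is P(z) = 1 + 0.42z - 0.414z^2 - 0.088z^3.
Stationarity requires all roots to lie outside the unit circle, i.e. |z| > 1 for every root.
Degree 3: look for a simple real root z0 first, then factor out (1 - z/z0) and solve the remaining quadratic.
Testing z0 = -1.25: P(-1.25) = 1 + (0.42)(-1.25) + (-0.414)(-1.25)^2 + (-0.088)(-1.25)^3
  = 1 + (-0.525) + (-0.646875) + (0.171875) = 0.  So z_0 = -1.25 is a root, |z_0| = 1.25.
Divide out the factor (1 + 0.8 z) = (1 - z/z0) (since 1/z0 = -0.8):
  P(z) = (1 + 0.8 z)(1 + (-0.38) z + (-0.11) z^2)
  [check: z-coef -0.38 - (-0.8) = 0.42; z^2-coef -0.11 - (-0.8)(-0.38) = -0.414; z^3-coef -(-0.8)(-0.11) = -0.088.]
Remaining roots from the quadratic factor 1 + (-0.38) z + (-0.11) z^2:
  Set 1 + (-0.38) z + (-0.11) z^2 = 0, i.e. a z^2 + b z + c = 0 with a = -0.11, b = -0.38, c = 1.
  Discriminant D = b^2 - 4ac = (-0.38)^2 - 4*(-0.11)*1 = 0.1444 - (-0.44) = 0.5844.
  D >= 0, so the roots are real: z = (-b +/- sqrt(D)) / (2a) = (0.38 +/- 0.764461) / (-0.22).
    z_1 = (0.38 + 0.764461) / (-0.22) = -5.2021,   |z_1| = 5.2021.
    z_2 = (0.38 - 0.764461) / (-0.22) = 1.7475,   |z_2| = 1.7475.
Moduli of all roots: 1.2500, 5.2021, 1.7475.
All moduli strictly greater than 1? Yes.
Verdict: Stationary.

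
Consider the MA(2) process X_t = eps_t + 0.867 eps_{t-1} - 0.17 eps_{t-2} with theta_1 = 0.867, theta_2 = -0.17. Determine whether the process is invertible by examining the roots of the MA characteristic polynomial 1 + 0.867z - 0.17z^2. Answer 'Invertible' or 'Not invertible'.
\text{Not invertible}

The MA(q) characteristic polynomial is P(z) = 1 + 0.867z - 0.17z^2.
Invertibility requires all roots to lie outside the unit circle, i.e. |z| > 1 for every root.
Set 1 + (0.867) z + (-0.17) z^2 = 0, i.e. a z^2 + b z + c = 0 with a = -0.17, b = 0.867, c = 1.
Discriminant D = b^2 - 4ac = (0.867)^2 - 4*(-0.17)*1 = 0.751689 - (-0.68) = 1.431689.
D >= 0, so the roots are real: z = (-b +/- sqrt(D)) / (2a) = (-0.867 +/- 1.196532) / (-0.34).
  z_1 = (-0.867 + 1.196532) / (-0.34) = -0.9692,   |z_1| = 0.9692.
  z_2 = (-0.867 - 1.196532) / (-0.34) = 6.0692,   |z_2| = 6.0692.
Moduli of all roots: 0.9692, 6.0692.
All moduli strictly greater than 1? No.
Verdict: Not invertible.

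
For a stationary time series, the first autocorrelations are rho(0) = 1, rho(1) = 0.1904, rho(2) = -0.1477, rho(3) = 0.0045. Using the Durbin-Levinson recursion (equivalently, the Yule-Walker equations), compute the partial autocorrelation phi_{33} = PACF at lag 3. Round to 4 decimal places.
\phi_{33} = 0.0800

The PACF at lag k is phi_{kk}, the last component of the solution
to the Yule-Walker system G_k phi = r_k where
  (G_k)_{ij} = rho(|i - j|), (r_k)_i = rho(i), i,j = 1..k.
Equivalently, Durbin-Levinson gives phi_{kk} iteratively:
  phi_{11} = rho(1)
  phi_{kk} = [rho(k) - sum_{j=1..k-1} phi_{k-1,j} rho(k-j)]
            / [1 - sum_{j=1..k-1} phi_{k-1,j} rho(j)],
  phi_{k,j} = phi_{k-1,j} - phi_{kk} phi_{k-1,k-j},  j = 1..k-1.
Step k = 1:
  phi_11 = rho(1) = 0.1904.
Step k = 2:
  phi_22 = [rho(2) - phi_11 rho(1)] / [1 - phi_11 rho(1)] = [-0.1477 - (0.1904)(0.1904)] / [1 - (0.1904)(0.1904)]
         = -0.18395216 / 0.96374784 = -0.190872.
  Update: phi_21 = phi_11 - phi_22 phi_11 = 0.1904 - (-0.190872)(0.1904) = 0.226742.
Step k = 3:
  phi_33 = [rho(3) - phi_21 rho(2) - phi_22 rho(1)] / [1 - phi_21 rho(1) - phi_22 rho(2)]
    numerator   = 0.0045 - (0.226742)(-0.1477) - (-0.190872)(0.1904) = 0.07433175
    denominator = 1 - (0.226742)(0.1904) - (-0.190872)(-0.1477) = 0.92863658
  phi_33 = 0.07433175 / 0.92863658 = 0.08.
Therefore phi_{33} = 0.0800.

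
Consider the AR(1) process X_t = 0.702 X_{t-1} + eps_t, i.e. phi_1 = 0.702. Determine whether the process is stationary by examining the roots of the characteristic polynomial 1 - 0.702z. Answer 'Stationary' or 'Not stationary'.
\text{Stationary}

The AR(p) characteristic polynomial is P(z) = 1 - 0.702z.
Stationarity requires all roots to lie outside the unit circle, i.e. |z| > 1 for every root.
This is linear in z: 1 + (-0.702) z = 0  =>  z = -1/(-0.702) = 1.424501,  |z| = 1.424501.
Moduli of all roots: 1.4245.
All moduli strictly greater than 1? Yes.
Verdict: Stationary.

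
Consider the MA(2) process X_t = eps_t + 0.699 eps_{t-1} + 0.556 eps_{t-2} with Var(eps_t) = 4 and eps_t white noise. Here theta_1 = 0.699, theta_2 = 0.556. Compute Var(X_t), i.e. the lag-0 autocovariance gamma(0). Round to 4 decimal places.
\gamma(0) = 7.1909

For an MA(q) process X_t = eps_t + sum_i theta_i eps_{t-i} with
Var(eps_t) = sigma^2, the variance is
  gamma(0) = sigma^2 * (1 + sum_i theta_i^2).
  sum_i theta_i^2 = (0.699)^2 + (0.556)^2 = 0.488601 + 0.309136 = 0.797737.
  gamma(0) = 4 * (1 + 0.797737) = 4 * 1.797737 = 7.190948, which rounds to 7.1909.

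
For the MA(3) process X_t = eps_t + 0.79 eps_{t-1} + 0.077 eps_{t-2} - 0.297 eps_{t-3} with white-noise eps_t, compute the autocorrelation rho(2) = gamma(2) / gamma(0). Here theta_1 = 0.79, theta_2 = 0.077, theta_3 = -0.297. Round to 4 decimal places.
\rho(2) = -0.0917

For an MA(q) process with theta_0 = 1, the autocovariance is
  gamma(k) = sigma^2 * sum_{i=0..q-k} theta_i * theta_{i+k},
and rho(k) = gamma(k) / gamma(0). Sigma^2 cancels.
  numerator   = (1)*(0.077) + (0.79)*(-0.297) = -0.15763.
  denominator = (1)^2 + (0.79)^2 + (0.077)^2 + (-0.297)^2 = 1.718238.
  rho(2) = -0.15763 / 1.718238 = -0.0917.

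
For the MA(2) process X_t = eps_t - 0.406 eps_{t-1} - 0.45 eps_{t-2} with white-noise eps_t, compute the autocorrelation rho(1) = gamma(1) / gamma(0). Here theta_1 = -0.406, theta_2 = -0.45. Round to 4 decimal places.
\rho(1) = -0.1633

For an MA(q) process with theta_0 = 1, the autocovariance is
  gamma(k) = sigma^2 * sum_{i=0..q-k} theta_i * theta_{i+k},
and rho(k) = gamma(k) / gamma(0). Sigma^2 cancels.
  numerator   = (1)*(-0.406) + (-0.406)*(-0.45) = -0.2233.
  denominator = (1)^2 + (-0.406)^2 + (-0.45)^2 = 1.367336.
  rho(1) = -0.2233 / 1.367336 = -0.1633.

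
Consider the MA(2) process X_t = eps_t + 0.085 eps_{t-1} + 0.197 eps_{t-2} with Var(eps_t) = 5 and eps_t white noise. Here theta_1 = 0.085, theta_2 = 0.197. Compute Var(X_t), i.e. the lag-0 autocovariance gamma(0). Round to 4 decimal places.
\gamma(0) = 5.2302

For an MA(q) process X_t = eps_t + sum_i theta_i eps_{t-i} with
Var(eps_t) = sigma^2, the variance is
  gamma(0) = sigma^2 * (1 + sum_i theta_i^2).
  sum_i theta_i^2 = (0.085)^2 + (0.197)^2 = 0.007225 + 0.038809 = 0.046034.
  gamma(0) = 5 * (1 + 0.046034) = 5 * 1.046034 = 5.23017, which rounds to 5.2302.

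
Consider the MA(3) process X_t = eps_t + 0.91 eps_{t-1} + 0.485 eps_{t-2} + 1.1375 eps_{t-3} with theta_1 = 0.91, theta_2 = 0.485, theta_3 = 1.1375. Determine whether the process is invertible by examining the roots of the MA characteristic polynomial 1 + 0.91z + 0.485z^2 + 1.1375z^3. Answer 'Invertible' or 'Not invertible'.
\text{Not invertible}

The MA(q) characteristic polynomial is P(z) = 1 + 0.91z + 0.485z^2 + 1.1375z^3.
Invertibility requires all roots to lie outside the unit circle, i.e. |z| > 1 for every root.
Degree 3: look for a simple real root z0 first, then factor out (1 - z/z0) and solve the remaining quadratic.
Testing z0 = -0.8: P(-0.8) = 1 + (0.91)(-0.8) + (0.485)(-0.8)^2 + (1.1375)(-0.8)^3
  = 1 + (-0.728) + (0.3104) + (-0.5824) = 0.  So z_0 = -0.8 is a root, |z_0| = 0.8.
Divide out the factor (1 + 1.25 z) = (1 - z/z0) (since 1/z0 = -1.25):
  P(z) = (1 + 1.25 z)(1 + (-0.34) z + (0.91) z^2)
  [check: z-coef -0.34 - (-1.25) = 0.91; z^2-coef 0.91 - (-1.25)(-0.34) = 0.485; z^3-coef -(-1.25)(0.91) = 1.1375.]
Remaining roots from the quadratic factor 1 + (-0.34) z + (0.91) z^2:
  Set 1 + (-0.34) z + (0.91) z^2 = 0, i.e. a z^2 + b z + c = 0 with a = 0.91, b = -0.34, c = 1.
  Discriminant D = b^2 - 4ac = (-0.34)^2 - 4*(0.91)*1 = 0.1156 - (3.64) = -3.5244.
  D < 0, so the roots are the complex-conjugate pair z = (-b +/- i sqrt(-D)) / (2a) = 0.1868 +/- 1.0315i.
  For a conjugate pair |z|^2 = z * conj(z) = (product of roots) = c/a = 1/(0.91) = 1.098901, so |z| = sqrt(1.098901) = 1.0483 for both roots.
Moduli of all roots: 0.8000, 1.0483, 1.0483.
All moduli strictly greater than 1? No.
Verdict: Not invertible.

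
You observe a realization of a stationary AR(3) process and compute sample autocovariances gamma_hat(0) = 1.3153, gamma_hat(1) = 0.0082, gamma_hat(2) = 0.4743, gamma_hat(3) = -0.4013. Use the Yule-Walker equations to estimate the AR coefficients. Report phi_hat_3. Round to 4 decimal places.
\hat\phi_{3} = -0.3549

The Yule-Walker equations for an AR(p) process read, in matrix form,
  Gamma_p phi = r_p,   with   (Gamma_p)_{ij} = gamma(|i - j|),
                       (r_p)_i = gamma(i),   i,j = 1..p.
Substitute the sample gammas (Toeplitz matrix and right-hand side of size 3):
  Gamma_p = [[1.3153, 0.0082, 0.4743], [0.0082, 1.3153, 0.0082], [0.4743, 0.0082, 1.3153]]
  r_p     = [0.0082, 0.4743, -0.4013]
Written out (R1..R3):
  (R1) 1.3153 phi_1 + 0.0082 phi_2 + 0.4743 phi_3 = 0.0082
  (R2) 0.0082 phi_1 + 1.3153 phi_2 + 0.0082 phi_3 = 0.4743
  (R3) 0.4743 phi_1 + 0.0082 phi_2 + 1.3153 phi_3 = -0.4013
Gaussian elimination:
  R2 <- R2 - (0.0082/1.3153) R1 = R2 - (0.006234) R1:  1.315249 phi_2 + 0.005243 phi_3 = 0.474249
  R3 <- R3 - (0.4743/1.3153) R1 = R3 - (0.360602) R1:  0.005243 phi_2 + 1.144266 phi_3 = -0.404257
  R3 <- R3 - (0.005243/1.315249) R2 = R3 - (0.003986) R2:  1.144246 phi_3 = -0.406147
Back-substitution:
  phi_hat_3 = -0.406147 / 1.144246 = -0.354948
  phi_hat_2 = (0.474249 - (0.005243)(-0.354948)) / 1.315249 = 0.361992
  phi_hat_1 = (0.0082 - (0.0082)(0.361992) - (0.4743)(-0.354948)) / 1.3153 = 0.131972
So phi_hat = [0.1320, 0.3620, -0.3549].
Therefore phi_hat_3 = -0.3549.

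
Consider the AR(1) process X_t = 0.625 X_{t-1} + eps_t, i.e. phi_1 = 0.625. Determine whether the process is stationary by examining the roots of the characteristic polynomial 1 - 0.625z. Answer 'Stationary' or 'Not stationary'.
\text{Stationary}

The AR(p) characteristic polynomial is P(z) = 1 - 0.625z.
Stationarity requires all roots to lie outside the unit circle, i.e. |z| > 1 for every root.
This is linear in z: 1 + (-0.625) z = 0  =>  z = -1/(-0.625) = 1.6,  |z| = 1.6.
Moduli of all roots: 1.6000.
All moduli strictly greater than 1? Yes.
Verdict: Stationary.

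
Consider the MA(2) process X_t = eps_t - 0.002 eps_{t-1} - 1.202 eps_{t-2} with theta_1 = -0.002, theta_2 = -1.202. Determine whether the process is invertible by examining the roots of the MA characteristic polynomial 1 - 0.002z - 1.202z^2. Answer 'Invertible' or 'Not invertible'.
\text{Not invertible}

The MA(q) characteristic polynomial is P(z) = 1 - 0.002z - 1.202z^2.
Invertibility requires all roots to lie outside the unit circle, i.e. |z| > 1 for every root.
Set 1 + (-0.002) z + (-1.202) z^2 = 0, i.e. a z^2 + b z + c = 0 with a = -1.202, b = -0.002, c = 1.
Discriminant D = b^2 - 4ac = (-0.002)^2 - 4*(-1.202)*1 = 0.000004 - (-4.808) = 4.808004.
D >= 0, so the roots are real: z = (-b +/- sqrt(D)) / (2a) = (0.002 +/- 2.192716) / (-2.404).
  z_1 = (0.002 + 2.192716) / (-2.404) = -0.9129,   |z_1| = 0.9129.
  z_2 = (0.002 - 2.192716) / (-2.404) = 0.9113,   |z_2| = 0.9113.
Moduli of all roots: 0.9129, 0.9113.
All moduli strictly greater than 1? No.
Verdict: Not invertible.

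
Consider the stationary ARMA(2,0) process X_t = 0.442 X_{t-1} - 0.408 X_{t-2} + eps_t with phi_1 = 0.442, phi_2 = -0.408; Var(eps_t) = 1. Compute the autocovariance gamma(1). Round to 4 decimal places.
\gamma(1) = 0.4178

Multiply the model equation by X_{t-k} and take expectations. With theta_0 = psi_0 = 1 and psi_j the MA(infinity) weights, this gives
  gamma(k) - sum_i phi_i gamma(k-i) = c_k,
  c_k = sigma^2 * sum_{j=k..q} theta_j psi_{j-k}   (c_k = 0 for k > q),
using gamma(-m) = gamma(m).
Pure AR (q = 0): c_0 = sigma^2 = 1, c_k = 0 for k >= 1.
Equations for k = 0, 1, 2 (AR order 2, c_2 = 0):
  (E0) gamma(0) = phi_1 gamma(1) + phi_2 gamma(2) + c_0
  (E1) gamma(1) = phi_1 gamma(0) + phi_2 gamma(1) + c_1
  (E2) gamma(2) = phi_1 gamma(1) + phi_2 gamma(0)
From (E1): gamma(1) = A gamma(0) + B with
  A = phi_1 / (1 - phi_2) = 0.442 / 1.408 = 0.31392,   B = c_1 / (1 - phi_2) = 0 / 1.408 = 0.
Insert (E2) into (E0): gamma(0) (1 - phi_2^2) = phi_1 (1 + phi_2) gamma(1) + c_0.
  phi_1 (1 + phi_2) = (0.442)(0.592) = 0.261664,   1 - phi_2^2 = 0.833536.
Replace gamma(1) by A gamma(0) + B and collect gamma(0):
  gamma(0) [0.833536 - (0.261664)(0.31392)] = c_0 = 1
  gamma(0) * 0.751394 = 1
  gamma(0) = 1 / 0.751394 = 1.330859.
  gamma(1) = A gamma(0) = (0.31392)(1.330859) = 0.417784.
Therefore gamma(1) = 0.4178 (to 4 decimal places).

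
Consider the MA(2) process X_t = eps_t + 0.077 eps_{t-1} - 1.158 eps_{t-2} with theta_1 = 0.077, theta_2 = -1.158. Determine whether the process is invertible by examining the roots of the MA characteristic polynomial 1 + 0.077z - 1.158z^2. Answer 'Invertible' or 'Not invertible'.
\text{Not invertible}

The MA(q) characteristic polynomial is P(z) = 1 + 0.077z - 1.158z^2.
Invertibility requires all roots to lie outside the unit circle, i.e. |z| > 1 for every root.
Set 1 + (0.077) z + (-1.158) z^2 = 0, i.e. a z^2 + b z + c = 0 with a = -1.158, b = 0.077, c = 1.
Discriminant D = b^2 - 4ac = (0.077)^2 - 4*(-1.158)*1 = 0.005929 - (-4.632) = 4.637929.
D >= 0, so the roots are real: z = (-b +/- sqrt(D)) / (2a) = (-0.077 +/- 2.153585) / (-2.316).
  z_1 = (-0.077 + 2.153585) / (-2.316) = -0.8966,   |z_1| = 0.8966.
  z_2 = (-0.077 - 2.153585) / (-2.316) = 0.9631,   |z_2| = 0.9631.
Moduli of all roots: 0.8966, 0.9631.
All moduli strictly greater than 1? No.
Verdict: Not invertible.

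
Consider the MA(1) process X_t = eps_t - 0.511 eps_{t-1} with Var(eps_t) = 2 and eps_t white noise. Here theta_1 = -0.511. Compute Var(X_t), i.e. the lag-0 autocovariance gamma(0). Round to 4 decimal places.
\gamma(0) = 2.5222

For an MA(q) process X_t = eps_t + sum_i theta_i eps_{t-i} with
Var(eps_t) = sigma^2, the variance is
  gamma(0) = sigma^2 * (1 + sum_i theta_i^2).
  sum_i theta_i^2 = (-0.511)^2 = 0.261121.
  gamma(0) = 2 * (1 + 0.261121) = 2 * 1.261121 = 2.522242, which rounds to 2.5222.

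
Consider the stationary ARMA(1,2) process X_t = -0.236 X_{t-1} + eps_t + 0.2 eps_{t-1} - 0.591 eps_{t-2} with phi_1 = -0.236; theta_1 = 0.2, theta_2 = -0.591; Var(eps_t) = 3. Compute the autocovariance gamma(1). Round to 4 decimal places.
\gamma(1) = -0.2995

Multiply the model equation by X_{t-k} and take expectations. With theta_0 = psi_0 = 1 and psi_j the MA(infinity) weights, this gives
  gamma(k) - sum_i phi_i gamma(k-i) = c_k,
  c_k = sigma^2 * sum_{j=k..q} theta_j psi_{j-k}   (c_k = 0 for k > q),
using gamma(-m) = gamma(m).
psi-weights needed (psi_j = theta_j + sum_i phi_i psi_{j-i}):
  psi_1 = theta_1 + phi_1 = 0.2 + (-0.236) = -0.036
  psi_2 = theta_2 + phi_1 psi_1 = -0.591 + (-0.236)(-0.036) = -0.582504
Right-hand sides:
  c_0 = sigma^2 (1 + theta_1 psi_1 + theta_2 psi_2) = 3 * (1 + (0.2)(-0.036) + (-0.591)(-0.582504)) = 3 * 1.33706 = 4.01118
  c_1 = sigma^2 (theta_1 + theta_2 psi_1) = 3 * (0.2 + (-0.591)(-0.036)) = 0.663828
  c_2 = sigma^2 theta_2 = 3 * (-0.591) = -1.773
Equations for k = 0 and k = 1 (AR order 1):
  gamma(0) = phi_1 gamma(1) + c_0
  gamma(1) = phi_1 gamma(0) + c_1
Substituting the second into the first: gamma(0) (1 - phi_1^2) = c_0 + phi_1 c_1, so
  gamma(0) = (c_0 + phi_1 c_1) / (1 - phi_1^2) = (4.01118 + (-0.236)(0.663828)) / (1 - (-0.236)^2) = 3.854516 / 0.944304 = 4.081859.
  gamma(1) = phi_1 gamma(0) + c_1 = (-0.236)(4.081859) + (0.663828) = -0.299491.
Therefore gamma(1) = -0.2995 (to 4 decimal places).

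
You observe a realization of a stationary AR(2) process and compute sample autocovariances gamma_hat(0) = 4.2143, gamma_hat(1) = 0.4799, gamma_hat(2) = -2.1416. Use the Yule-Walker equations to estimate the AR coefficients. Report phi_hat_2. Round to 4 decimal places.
\hat\phi_{2} = -0.5280

The Yule-Walker equations for an AR(p) process read, in matrix form,
  Gamma_p phi = r_p,   with   (Gamma_p)_{ij} = gamma(|i - j|),
                       (r_p)_i = gamma(i),   i,j = 1..p.
Substitute the sample gammas (Toeplitz matrix and right-hand side of size 2):
  Gamma_p = [[4.2143, 0.4799], [0.4799, 4.2143]]
  r_p     = [0.4799, -2.1416]
Written out:
  4.2143 phi_1 + 0.4799 phi_2 = 0.4799
  0.4799 phi_1 + 4.2143 phi_2 = -2.1416
Solve by Cramer's rule:
  det = gamma(0)^2 - gamma(1)^2 = (4.2143)^2 - (0.4799)^2 = 17.76032449 - 0.23030401 = 17.53002048
  phi_hat_1 = [gamma(1) gamma(0) - gamma(1) gamma(2)] / det = [(0.4799)(4.2143) - (0.4799)(-2.1416)] / 17.53002048 = 3.05019641 / 17.53002048 = 0.174
  phi_hat_2 = [gamma(0) gamma(2) - gamma(1)^2] / det = [(4.2143)(-2.1416) - (0.4799)^2] / 17.53002048 = -9.25564889 / 17.53002048 = -0.528
So phi_hat = [0.1740, -0.5280].
Therefore phi_hat_2 = -0.5280.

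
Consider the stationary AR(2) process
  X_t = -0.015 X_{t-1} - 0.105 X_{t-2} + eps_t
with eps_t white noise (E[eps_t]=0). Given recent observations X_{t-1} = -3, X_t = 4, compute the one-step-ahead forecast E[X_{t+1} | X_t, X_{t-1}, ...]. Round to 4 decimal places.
E[X_{t+1} \mid \mathcal F_t] = 0.2550

For an AR(p) model X_t = c + sum_i phi_i X_{t-i} + eps_t, the
one-step-ahead conditional mean is
  E[X_{t+1} | X_t, ...] = c + sum_i phi_i X_{t+1-i}.
Substitute known values:
  E[X_{t+1} | ...] = (-0.015) * (4) + (-0.105) * (-3)
                   = 0.2550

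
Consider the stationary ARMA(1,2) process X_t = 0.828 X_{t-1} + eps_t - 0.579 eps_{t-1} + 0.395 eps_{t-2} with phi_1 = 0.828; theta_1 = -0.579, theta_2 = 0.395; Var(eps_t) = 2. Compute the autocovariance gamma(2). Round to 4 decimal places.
\gamma(2) = 3.0263

Multiply the model equation by X_{t-k} and take expectations. With theta_0 = psi_0 = 1 and psi_j the MA(infinity) weights, this gives
  gamma(k) - sum_i phi_i gamma(k-i) = c_k,
  c_k = sigma^2 * sum_{j=k..q} theta_j psi_{j-k}   (c_k = 0 for k > q),
using gamma(-m) = gamma(m).
psi-weights needed (psi_j = theta_j + sum_i phi_i psi_{j-i}):
  psi_1 = theta_1 + phi_1 = -0.579 + (0.828) = 0.249
  psi_2 = theta_2 + phi_1 psi_1 = 0.395 + (0.828)(0.249) = 0.601172
Right-hand sides:
  c_0 = sigma^2 (1 + theta_1 psi_1 + theta_2 psi_2) = 2 * (1 + (-0.579)(0.249) + (0.395)(0.601172)) = 2 * 1.093292 = 2.186584
  c_1 = sigma^2 (theta_1 + theta_2 psi_1) = 2 * (-0.579 + (0.395)(0.249)) = -0.96129
  c_2 = sigma^2 theta_2 = 2 * (0.395) = 0.79
Equations for k = 0 and k = 1 (AR order 1):
  gamma(0) = phi_1 gamma(1) + c_0
  gamma(1) = phi_1 gamma(0) + c_1
Substituting the second into the first: gamma(0) (1 - phi_1^2) = c_0 + phi_1 c_1, so
  gamma(0) = (c_0 + phi_1 c_1) / (1 - phi_1^2) = (2.186584 + (0.828)(-0.96129)) / (1 - (0.828)^2) = 1.390636 / 0.314416 = 4.422917.
  gamma(1) = phi_1 gamma(0) + c_1 = (0.828)(4.422917) + (-0.96129) = 2.700885.
For k = 2: gamma(2) = phi_1 gamma(1) + c_2
  = (0.828)(2.700885) + (0.79) = 3.026333.
Therefore gamma(2) = 3.0263 (to 4 decimal places).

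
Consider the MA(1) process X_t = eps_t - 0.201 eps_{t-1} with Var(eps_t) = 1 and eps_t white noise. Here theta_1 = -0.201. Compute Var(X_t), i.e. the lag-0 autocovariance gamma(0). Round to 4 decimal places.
\gamma(0) = 1.0404

For an MA(q) process X_t = eps_t + sum_i theta_i eps_{t-i} with
Var(eps_t) = sigma^2, the variance is
  gamma(0) = sigma^2 * (1 + sum_i theta_i^2).
  sum_i theta_i^2 = (-0.201)^2 = 0.040401.
  gamma(0) = 1 * (1 + 0.040401) = 1 * 1.040401 = 1.040401, which rounds to 1.0404.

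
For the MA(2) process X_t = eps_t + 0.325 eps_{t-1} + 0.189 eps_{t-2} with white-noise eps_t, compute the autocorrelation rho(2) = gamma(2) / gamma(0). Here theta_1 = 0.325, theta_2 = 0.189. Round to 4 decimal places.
\rho(2) = 0.1656

For an MA(q) process with theta_0 = 1, the autocovariance is
  gamma(k) = sigma^2 * sum_{i=0..q-k} theta_i * theta_{i+k},
and rho(k) = gamma(k) / gamma(0). Sigma^2 cancels.
  numerator   = (1)*(0.189) = 0.189.
  denominator = (1)^2 + (0.325)^2 + (0.189)^2 = 1.141346.
  rho(2) = 0.189 / 1.141346 = 0.1656.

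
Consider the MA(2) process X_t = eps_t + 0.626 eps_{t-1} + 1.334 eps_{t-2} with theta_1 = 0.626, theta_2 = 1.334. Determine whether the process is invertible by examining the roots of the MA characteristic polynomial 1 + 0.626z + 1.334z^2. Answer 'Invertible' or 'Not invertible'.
\text{Not invertible}

The MA(q) characteristic polynomial is P(z) = 1 + 0.626z + 1.334z^2.
Invertibility requires all roots to lie outside the unit circle, i.e. |z| > 1 for every root.
Set 1 + (0.626) z + (1.334) z^2 = 0, i.e. a z^2 + b z + c = 0 with a = 1.334, b = 0.626, c = 1.
Discriminant D = b^2 - 4ac = (0.626)^2 - 4*(1.334)*1 = 0.391876 - (5.336) = -4.944124.
D < 0, so the roots are the complex-conjugate pair z = (-b +/- i sqrt(-D)) / (2a) = -0.2346 +/- 0.8334i.
For a conjugate pair |z|^2 = z * conj(z) = (product of roots) = c/a = 1/(1.334) = 0.749625, so |z| = sqrt(0.749625) = 0.8658 for both roots.
Moduli of all roots: 0.8658, 0.8658.
All moduli strictly greater than 1? No.
Verdict: Not invertible.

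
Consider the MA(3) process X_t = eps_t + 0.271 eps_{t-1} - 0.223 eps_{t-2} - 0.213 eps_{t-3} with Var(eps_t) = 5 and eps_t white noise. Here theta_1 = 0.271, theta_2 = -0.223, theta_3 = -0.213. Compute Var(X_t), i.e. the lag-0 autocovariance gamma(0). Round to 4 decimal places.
\gamma(0) = 5.8427

For an MA(q) process X_t = eps_t + sum_i theta_i eps_{t-i} with
Var(eps_t) = sigma^2, the variance is
  gamma(0) = sigma^2 * (1 + sum_i theta_i^2).
  sum_i theta_i^2 = (0.271)^2 + (-0.223)^2 + (-0.213)^2 = 0.073441 + 0.049729 + 0.045369 = 0.168539.
  gamma(0) = 5 * (1 + 0.168539) = 5 * 1.168539 = 5.842695, which rounds to 5.8427.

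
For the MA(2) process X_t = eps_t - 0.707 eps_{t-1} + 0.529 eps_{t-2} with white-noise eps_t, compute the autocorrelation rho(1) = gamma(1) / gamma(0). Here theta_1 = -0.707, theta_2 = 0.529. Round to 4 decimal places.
\rho(1) = -0.6074

For an MA(q) process with theta_0 = 1, the autocovariance is
  gamma(k) = sigma^2 * sum_{i=0..q-k} theta_i * theta_{i+k},
and rho(k) = gamma(k) / gamma(0). Sigma^2 cancels.
  numerator   = (1)*(-0.707) + (-0.707)*(0.529) = -1.081003.
  denominator = (1)^2 + (-0.707)^2 + (0.529)^2 = 1.77969.
  rho(1) = -1.081003 / 1.77969 = -0.6074.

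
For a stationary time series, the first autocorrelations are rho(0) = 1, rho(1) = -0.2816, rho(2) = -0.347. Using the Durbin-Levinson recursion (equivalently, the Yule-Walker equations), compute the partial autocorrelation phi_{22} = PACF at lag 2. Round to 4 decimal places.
\phi_{22} = -0.4630

The PACF at lag k is phi_{kk}, the last component of the solution
to the Yule-Walker system G_k phi = r_k where
  (G_k)_{ij} = rho(|i - j|), (r_k)_i = rho(i), i,j = 1..k.
Equivalently, Durbin-Levinson gives phi_{kk} iteratively:
  phi_{11} = rho(1)
  phi_{kk} = [rho(k) - sum_{j=1..k-1} phi_{k-1,j} rho(k-j)]
            / [1 - sum_{j=1..k-1} phi_{k-1,j} rho(j)],
  phi_{k,j} = phi_{k-1,j} - phi_{kk} phi_{k-1,k-j},  j = 1..k-1.
Step k = 1:
  phi_11 = rho(1) = -0.2816.
Step k = 2:
  phi_22 = [rho(2) - phi_11 rho(1)] / [1 - phi_11 rho(1)] = [-0.347 - (-0.2816)(-0.2816)] / [1 - (-0.2816)(-0.2816)]
         = -0.42629856 / 0.92070144 = -0.463.
Therefore phi_{22} = -0.4630.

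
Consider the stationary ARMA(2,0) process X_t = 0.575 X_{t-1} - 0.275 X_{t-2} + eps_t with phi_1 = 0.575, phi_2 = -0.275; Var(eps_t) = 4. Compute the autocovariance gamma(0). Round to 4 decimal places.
\gamma(0) = 5.4320

Multiply the model equation by X_{t-k} and take expectations. With theta_0 = psi_0 = 1 and psi_j the MA(infinity) weights, this gives
  gamma(k) - sum_i phi_i gamma(k-i) = c_k,
  c_k = sigma^2 * sum_{j=k..q} theta_j psi_{j-k}   (c_k = 0 for k > q),
using gamma(-m) = gamma(m).
Pure AR (q = 0): c_0 = sigma^2 = 4, c_k = 0 for k >= 1.
Equations for k = 0, 1, 2 (AR order 2, c_2 = 0):
  (E0) gamma(0) = phi_1 gamma(1) + phi_2 gamma(2) + c_0
  (E1) gamma(1) = phi_1 gamma(0) + phi_2 gamma(1) + c_1
  (E2) gamma(2) = phi_1 gamma(1) + phi_2 gamma(0)
From (E1): gamma(1) = A gamma(0) + B with
  A = phi_1 / (1 - phi_2) = 0.575 / 1.275 = 0.45098,   B = c_1 / (1 - phi_2) = 0 / 1.275 = 0.
Insert (E2) into (E0): gamma(0) (1 - phi_2^2) = phi_1 (1 + phi_2) gamma(1) + c_0.
  phi_1 (1 + phi_2) = (0.575)(0.725) = 0.416875,   1 - phi_2^2 = 0.924375.
Replace gamma(1) by A gamma(0) + B and collect gamma(0):
  gamma(0) [0.924375 - (0.416875)(0.45098)] = c_0 = 4
  gamma(0) * 0.736373 = 4
  gamma(0) = 4 / 0.736373 = 5.432033.
Therefore gamma(0) = 5.4320 (to 4 decimal places).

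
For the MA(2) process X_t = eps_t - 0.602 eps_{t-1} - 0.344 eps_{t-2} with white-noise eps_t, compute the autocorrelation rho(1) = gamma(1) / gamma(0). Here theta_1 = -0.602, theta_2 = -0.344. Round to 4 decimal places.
\rho(1) = -0.2667

For an MA(q) process with theta_0 = 1, the autocovariance is
  gamma(k) = sigma^2 * sum_{i=0..q-k} theta_i * theta_{i+k},
and rho(k) = gamma(k) / gamma(0). Sigma^2 cancels.
  numerator   = (1)*(-0.602) + (-0.602)*(-0.344) = -0.394912.
  denominator = (1)^2 + (-0.602)^2 + (-0.344)^2 = 1.48074.
  rho(1) = -0.394912 / 1.48074 = -0.2667.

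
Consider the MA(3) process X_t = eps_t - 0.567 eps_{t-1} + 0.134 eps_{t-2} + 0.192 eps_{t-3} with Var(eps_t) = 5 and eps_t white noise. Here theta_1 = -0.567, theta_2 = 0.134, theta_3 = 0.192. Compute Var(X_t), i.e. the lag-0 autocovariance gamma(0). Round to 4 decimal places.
\gamma(0) = 6.8815

For an MA(q) process X_t = eps_t + sum_i theta_i eps_{t-i} with
Var(eps_t) = sigma^2, the variance is
  gamma(0) = sigma^2 * (1 + sum_i theta_i^2).
  sum_i theta_i^2 = (-0.567)^2 + (0.134)^2 + (0.192)^2 = 0.321489 + 0.017956 + 0.036864 = 0.376309.
  gamma(0) = 5 * (1 + 0.376309) = 5 * 1.376309 = 6.881545, which rounds to 6.8815.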